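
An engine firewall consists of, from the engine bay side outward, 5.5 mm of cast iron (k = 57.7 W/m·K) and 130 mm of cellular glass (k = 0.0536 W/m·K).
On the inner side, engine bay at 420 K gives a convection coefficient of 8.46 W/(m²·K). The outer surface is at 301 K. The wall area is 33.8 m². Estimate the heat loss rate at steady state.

Treating each layer as a thermal resistance in series:
R_inner film = 1/(h_i·A) = 1/(8.46×33.8) = 0.003497 K/W
R_cast iron = L/(kA) = 0.0055/(57.7×33.8) = 2.82×10^-6 K/W
R_cellular glass = L/(kA) = 0.13/(0.0536×33.8) = 0.07176 K/W
R_total = 0.07526 K/W
Q = ΔT / R_total = 119 / 0.07526

Q ≈ 1580 W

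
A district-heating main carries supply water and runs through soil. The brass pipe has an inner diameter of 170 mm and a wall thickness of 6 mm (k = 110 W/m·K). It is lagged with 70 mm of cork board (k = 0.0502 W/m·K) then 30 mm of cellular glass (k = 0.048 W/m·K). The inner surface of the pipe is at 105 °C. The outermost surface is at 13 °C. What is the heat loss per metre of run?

q′ ≈ 38.7 W/m

For a radial system each layer contributes R = ln(r_out/r_in)/(2πkL); films add R = 1/(hA).
R_brass pipe wall = ln(91/85)/(2π×110×1) = 9.869×10^-5 K/W
R_cork board = ln(161/91)/(2π×0.0502×1) = 1.809 K/W
R_cellular glass = ln(191/161)/(2π×0.048×1) = 0.5666 K/W
R_total = 2.376 K/W
Q = ΔT/R_total = 92/2.376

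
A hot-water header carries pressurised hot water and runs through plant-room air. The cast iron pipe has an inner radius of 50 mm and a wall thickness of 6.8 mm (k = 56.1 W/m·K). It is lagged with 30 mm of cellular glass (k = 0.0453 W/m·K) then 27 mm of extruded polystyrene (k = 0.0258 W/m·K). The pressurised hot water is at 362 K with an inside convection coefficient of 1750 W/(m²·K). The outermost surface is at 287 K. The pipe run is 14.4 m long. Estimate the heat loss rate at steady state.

Per-layer cylindrical resistances, series-summed:
R_inner film = 1/(h_i·2πr₁L) = 1/(1750×2π×0.05×14.4) = 1.263×10^-4 K/W
R_cast iron pipe wall = ln(56.8/50)/(2π×56.1×14.4) = 2.512×10^-5 K/W
R_cellular glass = ln(86.8/56.8)/(2π×0.0453×14.4) = 0.1035 K/W
R_extruded polystyrene = ln(113.8/86.8)/(2π×0.0258×14.4) = 0.116 K/W
R_total = 0.2196 K/W
Q = ΔT/R_total = 75/0.2196

Q ≈ 341 W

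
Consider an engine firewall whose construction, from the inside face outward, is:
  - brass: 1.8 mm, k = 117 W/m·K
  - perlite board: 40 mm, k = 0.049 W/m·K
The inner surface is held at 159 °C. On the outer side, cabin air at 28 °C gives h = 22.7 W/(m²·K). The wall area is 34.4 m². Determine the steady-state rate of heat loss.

Q ≈ 5240 W

Using the resistance-network approach (series):
R_brass = L/(kA) = 0.0018/(117×34.4) = 4.472×10^-7 K/W
R_perlite board = L/(kA) = 0.04/(0.049×34.4) = 0.02373 K/W
R_outer film = 1/(h_o·A) = 1/(22.7×34.4) = 0.001281 K/W
R_total = 0.02501 K/W
Q = ΔT / R_total = 131 / 0.02501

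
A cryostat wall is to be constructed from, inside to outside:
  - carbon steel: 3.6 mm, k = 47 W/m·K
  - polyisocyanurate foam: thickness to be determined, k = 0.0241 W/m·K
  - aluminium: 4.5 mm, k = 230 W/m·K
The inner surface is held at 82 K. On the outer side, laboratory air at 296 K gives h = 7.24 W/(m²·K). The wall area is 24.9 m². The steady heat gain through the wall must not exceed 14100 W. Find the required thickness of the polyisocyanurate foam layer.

L ≈ 5.78 mm

Using the resistance-network approach (series):
R_carbon steel = L/(kA) = 0.0036/(47×24.9) = 3.076×10^-6 K/W
R_aluminium = L/(kA) = 0.0045/(230×24.9) = 7.858×10^-7 K/W
R_outer film = 1/(h_o·A) = 1/(7.24×24.9) = 0.005547 K/W
Sum of the known resistances R_other = 0.005551 K/W
Required total resistance R_tot = ΔT/Q_allow = 214/14100 = 0.01518 K/W
R_polyisocyanurate foam = R_tot − R_other = 0.009626 K/W
L = R·k·A = 0.009626×0.0241×24.9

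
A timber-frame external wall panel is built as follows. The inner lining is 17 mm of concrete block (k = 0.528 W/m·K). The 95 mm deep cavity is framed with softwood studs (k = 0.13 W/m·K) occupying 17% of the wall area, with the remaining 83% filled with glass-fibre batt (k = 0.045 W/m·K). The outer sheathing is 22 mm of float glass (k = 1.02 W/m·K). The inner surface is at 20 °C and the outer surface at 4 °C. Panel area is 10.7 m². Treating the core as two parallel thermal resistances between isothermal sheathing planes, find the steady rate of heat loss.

Sheathing layers in series; stud and cavity paths in parallel between them.
R_inner = 0.017/(0.528×10.7) = 0.003009 K/W
R_stud  = 0.095/(0.13×0.17×10.7) = 0.4017 K/W
R_cav   = 0.095/(0.045×0.83×10.7) = 0.2377 K/W
1/R_core = 1/R_stud + 1/R_cav → R_core = 0.1493 K/W
R_outer = 0.022/(1.02×10.7) = 0.002016 K/W
R_total = 0.1544 K/W
Q = ΔT/R_total = 16/0.1544

Q ≈ 104 W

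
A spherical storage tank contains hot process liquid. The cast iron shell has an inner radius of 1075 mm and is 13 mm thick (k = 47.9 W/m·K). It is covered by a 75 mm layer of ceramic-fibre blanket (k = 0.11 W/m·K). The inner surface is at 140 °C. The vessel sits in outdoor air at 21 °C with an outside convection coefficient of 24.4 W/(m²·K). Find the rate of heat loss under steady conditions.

Radial (spherical) resistances in series:
R_cast iron shell = (1/1.075 − 1/1.088)/(4π×47.9) = 1.847×10^-5 K/W
R_ceramic-fibre blanket = (1/1.088 − 1/1.163)/(4π×0.11) = 0.04288 K/W
R_outer film = 1/(h·4πr_o²) = 1/(24.4×4π×1.163²) = 0.002411 K/W
R_total = 0.04531 K/W
Q = ΔT/R_total = 119/0.04531

Q ≈ 2630 W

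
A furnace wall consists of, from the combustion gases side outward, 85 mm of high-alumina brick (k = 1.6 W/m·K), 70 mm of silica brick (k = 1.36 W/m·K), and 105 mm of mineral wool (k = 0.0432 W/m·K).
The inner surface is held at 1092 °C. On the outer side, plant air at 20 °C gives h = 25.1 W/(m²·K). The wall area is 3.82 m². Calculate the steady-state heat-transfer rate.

Q ≈ 1590 W

Series thermal resistances:
R_high-alumina brick = L/(kA) = 0.085/(1.6×3.82) = 0.01391 K/W
R_silica brick = L/(kA) = 0.07/(1.36×3.82) = 0.01347 K/W
R_mineral wool = L/(kA) = 0.105/(0.0432×3.82) = 0.6363 K/W
R_outer film = 1/(h_o·A) = 1/(25.1×3.82) = 0.01043 K/W
R_total = 0.6741 K/W
Q = ΔT / R_total = 1072 / 0.6741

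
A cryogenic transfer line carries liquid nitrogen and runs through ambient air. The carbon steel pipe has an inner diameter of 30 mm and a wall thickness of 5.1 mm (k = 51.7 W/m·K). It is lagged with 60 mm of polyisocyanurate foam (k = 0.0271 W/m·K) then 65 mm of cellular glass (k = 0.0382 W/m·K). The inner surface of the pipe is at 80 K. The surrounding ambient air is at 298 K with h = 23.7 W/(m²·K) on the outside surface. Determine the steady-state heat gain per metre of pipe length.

Per-layer cylindrical resistances, series-summed:
R_carbon steel pipe wall = ln(20.1/15)/(2π×51.7×1) = 9.01×10^-4 K/W
R_polyisocyanurate foam = ln(80.1/20.1)/(2π×0.0271×1) = 8.12 K/W
R_cellular glass = ln(145.1/80.1)/(2π×0.0382×1) = 2.475 K/W
R_outer film = 1/(h_o·2πr_oL) = 1/(23.7×2π×0.1451×1) = 0.04628 K/W
R_total = 10.64 K/W
Q = ΔT/R_total = 218/10.64

q′ ≈ 20.5 W/m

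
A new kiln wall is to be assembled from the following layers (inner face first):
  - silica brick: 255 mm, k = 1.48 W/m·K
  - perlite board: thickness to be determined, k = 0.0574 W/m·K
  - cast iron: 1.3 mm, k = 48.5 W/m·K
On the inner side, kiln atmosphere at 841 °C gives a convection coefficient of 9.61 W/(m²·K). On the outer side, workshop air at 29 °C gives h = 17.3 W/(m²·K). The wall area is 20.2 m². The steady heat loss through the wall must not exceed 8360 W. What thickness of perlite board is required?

L ≈ 93.4 mm

Model the wall as resistances in series:
R_inner film = 1/(h_i·A) = 1/(9.61×20.2) = 0.005151 K/W
R_silica brick = L/(kA) = 0.255/(1.48×20.2) = 0.00853 K/W
R_cast iron = L/(kA) = 0.0013/(48.5×20.2) = 1.327×10^-6 K/W
R_outer film = 1/(h_o·A) = 1/(17.3×20.2) = 0.002862 K/W
Sum of the known resistances R_other = 0.01654 K/W
Required total resistance R_tot = ΔT/Q_allow = 812/8360 = 0.09713 K/W
R_perlite board = R_tot − R_other = 0.08059 K/W
L = R·k·A = 0.08059×0.0574×20.2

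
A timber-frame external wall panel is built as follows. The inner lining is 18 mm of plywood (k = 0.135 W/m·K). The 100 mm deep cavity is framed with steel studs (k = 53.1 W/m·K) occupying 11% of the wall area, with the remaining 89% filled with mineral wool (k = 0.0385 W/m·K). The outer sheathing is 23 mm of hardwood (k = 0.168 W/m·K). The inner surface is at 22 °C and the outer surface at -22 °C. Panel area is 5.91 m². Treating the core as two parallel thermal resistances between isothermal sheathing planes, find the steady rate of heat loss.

Sheathing layers in series; stud and cavity paths in parallel between them.
R_inner = 0.018/(0.135×5.91) = 0.02256 K/W
R_stud  = 0.1/(53.1×0.11×5.91) = 0.002897 K/W
R_cav   = 0.1/(0.0385×0.89×5.91) = 0.4938 K/W
1/R_core = 1/R_stud + 1/R_cav → R_core = 0.00288 K/W
R_outer = 0.023/(0.168×5.91) = 0.02316 K/W
R_total = 0.04861 K/W
Q = ΔT/R_total = 44/0.04861

Q ≈ 905 W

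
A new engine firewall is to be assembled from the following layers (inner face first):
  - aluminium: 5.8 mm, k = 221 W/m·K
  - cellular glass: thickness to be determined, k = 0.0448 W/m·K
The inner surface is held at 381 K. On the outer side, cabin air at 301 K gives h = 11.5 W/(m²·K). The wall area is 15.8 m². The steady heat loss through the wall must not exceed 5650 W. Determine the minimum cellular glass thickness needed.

Model the wall as resistances in series:
R_aluminium = L/(kA) = 0.0058/(221×15.8) = 1.661×10^-6 K/W
R_outer film = 1/(h_o·A) = 1/(11.5×15.8) = 0.005504 K/W
Sum of the known resistances R_other = 0.005505 K/W
Required total resistance R_tot = ΔT/Q_allow = 80/5650 = 0.01416 K/W
R_cellular glass = R_tot − R_other = 0.008654 K/W
L = R·k·A = 0.008654×0.0448×15.8

L ≈ 6.13 mm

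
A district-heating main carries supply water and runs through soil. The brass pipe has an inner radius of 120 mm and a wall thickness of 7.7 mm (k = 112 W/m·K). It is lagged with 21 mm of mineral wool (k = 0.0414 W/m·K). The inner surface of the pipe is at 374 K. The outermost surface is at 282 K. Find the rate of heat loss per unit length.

q′ ≈ 157 W/m

Radial resistances (cylindrical: R_cond = ln(r_o/r_i)/(2πkL), R_conv = 1/(h·2πrL)):
R_brass pipe wall = ln(127.7/120)/(2π×112×1) = 8.838×10^-5 K/W
R_mineral wool = ln(148.7/127.7)/(2π×0.0414×1) = 0.5853 K/W
R_total = 0.5854 K/W
Q = ΔT/R_total = 92/0.5854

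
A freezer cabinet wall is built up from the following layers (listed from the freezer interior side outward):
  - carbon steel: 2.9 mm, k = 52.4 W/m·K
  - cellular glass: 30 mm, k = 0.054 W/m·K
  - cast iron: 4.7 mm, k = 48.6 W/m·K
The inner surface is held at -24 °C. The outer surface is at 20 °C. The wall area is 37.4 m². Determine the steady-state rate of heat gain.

Q ≈ 2960 W

Treating each layer as a thermal resistance in series:
R_carbon steel = L/(kA) = 0.0029/(52.4×37.4) = 1.48×10^-6 K/W
R_cellular glass = L/(kA) = 0.03/(0.054×37.4) = 0.01485 K/W
R_cast iron = L/(kA) = 0.0047/(48.6×37.4) = 2.586×10^-6 K/W
R_total = 0.01486 K/W
Q = ΔT / R_total = 44 / 0.01486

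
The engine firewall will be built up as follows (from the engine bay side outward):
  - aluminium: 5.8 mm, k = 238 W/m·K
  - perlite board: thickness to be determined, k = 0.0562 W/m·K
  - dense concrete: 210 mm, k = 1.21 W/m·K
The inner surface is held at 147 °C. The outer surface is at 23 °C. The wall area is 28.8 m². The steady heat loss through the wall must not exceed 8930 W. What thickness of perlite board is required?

Series thermal resistances:
R_aluminium = L/(kA) = 0.0058/(238×28.8) = 8.462×10^-7 K/W
R_dense concrete = L/(kA) = 0.21/(1.21×28.8) = 0.006026 K/W
Sum of the known resistances R_other = 0.006027 K/W
Required total resistance R_tot = ΔT/Q_allow = 124/8930 = 0.01389 K/W
R_perlite board = R_tot − R_other = 0.007859 K/W
L = R·k·A = 0.007859×0.0562×28.8

L ≈ 12.7 mm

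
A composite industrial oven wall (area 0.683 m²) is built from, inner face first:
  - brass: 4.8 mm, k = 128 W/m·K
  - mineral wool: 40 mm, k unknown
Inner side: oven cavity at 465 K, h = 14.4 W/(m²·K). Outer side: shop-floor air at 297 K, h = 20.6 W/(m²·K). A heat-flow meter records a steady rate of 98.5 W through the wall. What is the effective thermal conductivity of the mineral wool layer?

k ≈ 0.0382 W/(m·K)

Model the wall as resistances in series:
R_inner film = 1/(h_i·A) = 1/(14.4×0.683) = 0.1017 K/W
R_brass = L/(kA) = 0.0048/(128×0.683) = 5.49×10^-5 K/W
R_outer film = 1/(h_o·A) = 1/(20.6×0.683) = 0.07107 K/W
Sum of known resistances R_other = 0.1728 K/W
Total R = ΔT/Q = 168/98.5 = 1.706 K/W
R_mineral wool = R_total − R_other = 1.533 K/W
k = L/(R·A) = 0.04/(1.533×0.683)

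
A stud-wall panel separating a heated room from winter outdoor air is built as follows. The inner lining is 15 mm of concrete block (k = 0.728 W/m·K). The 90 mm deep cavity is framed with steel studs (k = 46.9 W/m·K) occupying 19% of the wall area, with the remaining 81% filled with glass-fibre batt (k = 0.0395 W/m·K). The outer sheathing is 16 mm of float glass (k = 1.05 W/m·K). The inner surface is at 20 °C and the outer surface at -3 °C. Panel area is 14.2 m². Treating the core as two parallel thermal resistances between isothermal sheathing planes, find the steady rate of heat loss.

Q ≈ 7110 W

Sheathing layers in series; stud and cavity paths in parallel between them.
R_inner = 0.015/(0.728×14.2) = 0.001451 K/W
R_stud  = 0.09/(46.9×0.19×14.2) = 7.113×10^-4 K/W
R_cav   = 0.09/(0.0395×0.81×14.2) = 0.1981 K/W
1/R_core = 1/R_stud + 1/R_cav → R_core = 7.087×10^-4 K/W
R_outer = 0.016/(1.05×14.2) = 0.001073 K/W
R_total = 0.003233 K/W
Q = ΔT/R_total = 23/0.003233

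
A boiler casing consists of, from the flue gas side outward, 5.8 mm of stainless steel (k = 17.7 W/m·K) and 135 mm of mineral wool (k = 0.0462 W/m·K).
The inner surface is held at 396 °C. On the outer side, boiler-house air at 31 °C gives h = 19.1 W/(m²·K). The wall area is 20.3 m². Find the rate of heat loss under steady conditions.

Series thermal resistances:
R_stainless steel = L/(kA) = 0.0058/(17.7×20.3) = 1.614×10^-5 K/W
R_mineral wool = L/(kA) = 0.135/(0.0462×20.3) = 0.1439 K/W
R_outer film = 1/(h_o·A) = 1/(19.1×20.3) = 0.002579 K/W
R_total = 0.1465 K/W
Q = ΔT / R_total = 365 / 0.1465

Q ≈ 2490 W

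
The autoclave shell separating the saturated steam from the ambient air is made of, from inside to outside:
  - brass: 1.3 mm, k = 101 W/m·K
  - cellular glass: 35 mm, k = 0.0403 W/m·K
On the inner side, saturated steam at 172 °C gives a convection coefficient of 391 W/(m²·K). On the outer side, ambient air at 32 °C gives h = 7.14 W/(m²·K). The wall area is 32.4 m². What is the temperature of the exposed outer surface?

T ≈ 51.4 °C

Treating each layer as a thermal resistance in series:
R_inner film = 1/(h_i·A) = 1/(391×32.4) = 7.894×10^-5 K/W
R_brass = L/(kA) = 0.0013/(101×32.4) = 3.973×10^-7 K/W
R_cellular glass = L/(kA) = 0.035/(0.0403×32.4) = 0.02681 K/W
R_outer film = 1/(h_o·A) = 1/(7.14×32.4) = 0.004323 K/W
R_total = 0.03121 K/W;  Q = ΔT/R_total = 140/0.03121 = 4486 W
T_interface = T_inner − Q·ΣR(inner→interface) = 172 − 4490×0.02688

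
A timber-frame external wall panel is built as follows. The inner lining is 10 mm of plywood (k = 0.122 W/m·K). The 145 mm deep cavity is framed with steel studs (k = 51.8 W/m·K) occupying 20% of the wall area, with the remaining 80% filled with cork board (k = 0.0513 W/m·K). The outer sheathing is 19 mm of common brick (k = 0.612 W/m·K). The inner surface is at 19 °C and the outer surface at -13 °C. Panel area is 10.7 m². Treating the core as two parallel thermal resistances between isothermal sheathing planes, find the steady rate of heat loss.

Sheathing layers in series; stud and cavity paths in parallel between them.
R_inner = 0.01/(0.122×10.7) = 0.00766 K/W
R_stud  = 0.145/(51.8×0.2×10.7) = 0.001308 K/W
R_cav   = 0.145/(0.0513×0.8×10.7) = 0.3302 K/W
1/R_core = 1/R_stud + 1/R_cav → R_core = 0.001303 K/W
R_outer = 0.019/(0.612×10.7) = 0.002901 K/W
R_total = 0.01186 K/W
Q = ΔT/R_total = 32/0.01186

Q ≈ 2700 W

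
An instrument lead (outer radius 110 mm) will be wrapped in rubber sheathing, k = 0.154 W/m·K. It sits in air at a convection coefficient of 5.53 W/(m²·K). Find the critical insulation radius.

r_cr ≈ 27.8 mm

For a cylinder r_cr = k/h = 0.154/5.53
r_cr = 27.8 mm; since the bare radius (110 mm) is above r_cr, any added insulation will reduce heat loss.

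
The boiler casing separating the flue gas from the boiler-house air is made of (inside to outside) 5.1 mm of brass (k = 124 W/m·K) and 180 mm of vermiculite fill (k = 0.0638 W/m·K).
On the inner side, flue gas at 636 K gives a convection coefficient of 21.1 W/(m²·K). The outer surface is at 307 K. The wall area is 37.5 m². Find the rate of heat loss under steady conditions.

Q ≈ 4300 W

Model the wall as resistances in series:
R_inner film = 1/(h_i·A) = 1/(21.1×37.5) = 0.001264 K/W
R_brass = L/(kA) = 0.0051/(124×37.5) = 1.097×10^-6 K/W
R_vermiculite fill = L/(kA) = 0.18/(0.0638×37.5) = 0.07524 K/W
R_total = 0.0765 K/W
Q = ΔT / R_total = 329 / 0.0765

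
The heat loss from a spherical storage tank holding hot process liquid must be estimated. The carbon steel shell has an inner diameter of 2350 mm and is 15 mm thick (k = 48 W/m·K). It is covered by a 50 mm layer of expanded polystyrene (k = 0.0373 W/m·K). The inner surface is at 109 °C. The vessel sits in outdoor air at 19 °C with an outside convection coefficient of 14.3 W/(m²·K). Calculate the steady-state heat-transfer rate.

Q ≈ 1190 W

Spherical conduction: R = (1/r_in − 1/r_out)/(4πk) per layer; series-sum.
R_carbon steel shell = (1/1.175 − 1/1.19)/(4π×48) = 1.779×10^-5 K/W
R_expanded polystyrene = (1/1.19 − 1/1.24)/(4π×0.0373) = 0.07229 K/W
R_outer film = 1/(h·4πr_o²) = 1/(14.3×4π×1.24²) = 0.003619 K/W
R_total = 0.07593 K/W
Q = ΔT/R_total = 90/0.07593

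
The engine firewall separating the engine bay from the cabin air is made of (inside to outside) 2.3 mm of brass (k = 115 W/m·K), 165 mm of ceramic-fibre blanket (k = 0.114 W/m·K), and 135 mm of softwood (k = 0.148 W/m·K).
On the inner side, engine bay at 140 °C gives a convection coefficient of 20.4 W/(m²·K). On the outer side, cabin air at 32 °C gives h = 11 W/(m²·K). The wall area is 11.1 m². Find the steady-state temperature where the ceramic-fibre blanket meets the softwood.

Thermal resistances in series:
R_inner film = 1/(h_i·A) = 1/(20.4×11.1) = 0.004416 K/W
R_brass = L/(kA) = 0.0023/(115×11.1) = 1.802×10^-6 K/W
R_ceramic-fibre blanket = L/(kA) = 0.165/(0.114×11.1) = 0.1304 K/W
R_softwood = L/(kA) = 0.135/(0.148×11.1) = 0.08218 K/W
R_outer film = 1/(h_o·A) = 1/(11×11.1) = 0.00819 K/W
R_total = 0.2252 K/W;  Q = ΔT/R_total = 108/0.2252 = 479.6 W
T_interface = T_inner − Q·ΣR(inner→interface) = 140 − 480×0.1348

T ≈ 75.3 °C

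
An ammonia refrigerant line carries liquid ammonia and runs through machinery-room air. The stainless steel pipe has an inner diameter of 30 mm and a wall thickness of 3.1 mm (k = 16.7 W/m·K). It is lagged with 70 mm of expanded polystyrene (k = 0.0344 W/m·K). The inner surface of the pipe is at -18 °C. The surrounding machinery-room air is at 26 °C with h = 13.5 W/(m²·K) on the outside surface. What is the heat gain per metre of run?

q′ ≈ 5.9 W/m

For a radial system each layer contributes R = ln(r_out/r_in)/(2πkL); films add R = 1/(hA).
R_stainless steel pipe wall = ln(18.1/15)/(2π×16.7×1) = 0.00179 K/W
R_expanded polystyrene = ln(88.1/18.1)/(2π×0.0344×1) = 7.322 K/W
R_outer film = 1/(h_o·2πr_oL) = 1/(13.5×2π×0.0881×1) = 0.1338 K/W
R_total = 7.457 K/W
Q = ΔT/R_total = 44/7.457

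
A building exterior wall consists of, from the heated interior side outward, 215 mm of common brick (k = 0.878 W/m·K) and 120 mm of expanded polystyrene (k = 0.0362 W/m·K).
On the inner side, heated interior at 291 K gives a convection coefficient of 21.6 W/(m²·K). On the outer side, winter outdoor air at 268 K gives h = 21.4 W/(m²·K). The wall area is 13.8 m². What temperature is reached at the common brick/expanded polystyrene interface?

Treating each layer as a thermal resistance in series:
R_inner film = 1/(h_i·A) = 1/(21.6×13.8) = 0.003355 K/W
R_common brick = L/(kA) = 0.215/(0.878×13.8) = 0.01774 K/W
R_expanded polystyrene = L/(kA) = 0.12/(0.0362×13.8) = 0.2402 K/W
R_outer film = 1/(h_o·A) = 1/(21.4×13.8) = 0.003386 K/W
R_total = 0.2647 K/W;  Q = ΔT/R_total = 23/0.2647 = 86.89 W
T_interface = T_inner − Q·ΣR(inner→interface) = 291 − 86.9×0.0211

T ≈ 289 K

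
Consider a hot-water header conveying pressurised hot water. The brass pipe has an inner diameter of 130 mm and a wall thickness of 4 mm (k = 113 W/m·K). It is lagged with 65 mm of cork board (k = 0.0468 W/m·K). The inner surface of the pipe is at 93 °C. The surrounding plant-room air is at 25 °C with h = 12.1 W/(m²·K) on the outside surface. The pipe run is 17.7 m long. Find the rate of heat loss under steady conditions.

Q ≈ 511 W

Per-layer cylindrical resistances, series-summed:
R_brass pipe wall = ln(69/65)/(2π×113×17.7) = 4.752×10^-6 K/W
R_cork board = ln(134/69)/(2π×0.0468×17.7) = 0.1275 K/W
R_outer film = 1/(h_o·2πr_oL) = 1/(12.1×2π×0.134×17.7) = 0.005546 K/W
R_total = 0.1331 K/W
Q = ΔT/R_total = 68/0.1331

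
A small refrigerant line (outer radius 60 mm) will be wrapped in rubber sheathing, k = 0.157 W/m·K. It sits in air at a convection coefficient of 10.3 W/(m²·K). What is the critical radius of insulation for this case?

r_cr ≈ 15.2 mm

For a cylinder r_cr = k/h = 0.157/10.3
r_cr = 15.2 mm; since the bare radius (60 mm) is above r_cr, any added insulation will reduce heat loss.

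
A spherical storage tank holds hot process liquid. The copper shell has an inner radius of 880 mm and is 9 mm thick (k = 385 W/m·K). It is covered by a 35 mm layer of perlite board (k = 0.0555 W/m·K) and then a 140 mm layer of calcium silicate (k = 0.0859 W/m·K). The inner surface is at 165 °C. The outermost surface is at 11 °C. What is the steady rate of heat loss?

Spherical conduction: R = (1/r_in − 1/r_out)/(4πk) per layer; series-sum.
R_copper shell = (1/0.88 − 1/0.889)/(4π×385) = 2.378×10^-6 K/W
R_perlite board = (1/0.889 − 1/0.924)/(4π×0.0555) = 0.06109 K/W
R_calcium silicate = (1/0.924 − 1/1.064)/(4π×0.0859) = 0.1319 K/W
R_total = 0.193 K/W
Q = ΔT/R_total = 154/0.193

Q ≈ 798 W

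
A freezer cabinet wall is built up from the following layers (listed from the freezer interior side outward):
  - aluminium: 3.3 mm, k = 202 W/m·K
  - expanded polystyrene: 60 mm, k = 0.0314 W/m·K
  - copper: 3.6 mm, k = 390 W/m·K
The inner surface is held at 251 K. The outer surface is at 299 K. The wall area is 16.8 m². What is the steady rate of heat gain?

Q ≈ 422 W

Thermal resistances in series:
R_aluminium = L/(kA) = 0.0033/(202×16.8) = 9.724×10^-7 K/W
R_expanded polystyrene = L/(kA) = 0.06/(0.0314×16.8) = 0.1137 K/W
R_copper = L/(kA) = 0.0036/(390×16.8) = 5.495×10^-7 K/W
R_total = 0.1137 K/W
Q = ΔT / R_total = 48 / 0.1137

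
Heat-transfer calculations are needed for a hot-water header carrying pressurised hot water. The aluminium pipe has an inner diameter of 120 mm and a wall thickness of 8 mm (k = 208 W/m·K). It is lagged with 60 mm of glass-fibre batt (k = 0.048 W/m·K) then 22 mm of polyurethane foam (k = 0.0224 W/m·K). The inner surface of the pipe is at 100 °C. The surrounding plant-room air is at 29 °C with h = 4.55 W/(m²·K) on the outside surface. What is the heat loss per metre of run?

q′ ≈ 20.5 W/m

For a radial system each layer contributes R = ln(r_out/r_in)/(2πkL); films add R = 1/(hA).
R_aluminium pipe wall = ln(68/60)/(2π×208×1) = 9.577×10^-5 K/W
R_glass-fibre batt = ln(128/68)/(2π×0.048×1) = 2.097 K/W
R_polyurethane foam = ln(150/128)/(2π×0.0224×1) = 1.127 K/W
R_outer film = 1/(h_o·2πr_oL) = 1/(4.55×2π×0.15×1) = 0.2332 K/W
R_total = 3.457 K/W
Q = ΔT/R_total = 71/3.457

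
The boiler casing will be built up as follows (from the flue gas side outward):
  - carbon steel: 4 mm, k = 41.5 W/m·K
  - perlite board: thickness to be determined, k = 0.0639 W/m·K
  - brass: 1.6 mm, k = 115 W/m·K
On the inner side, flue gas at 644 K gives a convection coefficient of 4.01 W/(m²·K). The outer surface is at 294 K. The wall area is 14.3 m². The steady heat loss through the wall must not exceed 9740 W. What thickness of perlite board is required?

L ≈ 16.9 mm

Using the resistance-network approach (series):
R_inner film = 1/(h_i·A) = 1/(4.01×14.3) = 0.01744 K/W
R_carbon steel = L/(kA) = 0.004/(41.5×14.3) = 6.74×10^-6 K/W
R_brass = L/(kA) = 0.0016/(115×14.3) = 9.729×10^-7 K/W
Sum of the known resistances R_other = 0.01745 K/W
Required total resistance R_tot = ΔT/Q_allow = 350/9740 = 0.03593 K/W
R_perlite board = R_tot − R_other = 0.01849 K/W
L = R·k·A = 0.01849×0.0639×14.3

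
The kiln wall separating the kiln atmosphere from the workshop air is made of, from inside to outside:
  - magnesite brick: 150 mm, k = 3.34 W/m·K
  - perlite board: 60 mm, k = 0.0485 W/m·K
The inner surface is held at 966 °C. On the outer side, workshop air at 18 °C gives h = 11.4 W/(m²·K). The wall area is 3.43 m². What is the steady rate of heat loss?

Q ≈ 2370 W

Model the wall as resistances in series:
R_magnesite brick = L/(kA) = 0.15/(3.34×3.43) = 0.01309 K/W
R_perlite board = L/(kA) = 0.06/(0.0485×3.43) = 0.3607 K/W
R_outer film = 1/(h_o·A) = 1/(11.4×3.43) = 0.02557 K/W
R_total = 0.3993 K/W
Q = ΔT / R_total = 948 / 0.3993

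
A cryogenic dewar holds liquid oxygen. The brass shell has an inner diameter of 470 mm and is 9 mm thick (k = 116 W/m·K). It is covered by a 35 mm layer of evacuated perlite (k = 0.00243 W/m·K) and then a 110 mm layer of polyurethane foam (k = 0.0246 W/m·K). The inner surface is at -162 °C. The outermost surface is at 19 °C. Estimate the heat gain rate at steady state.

Each spherical layer contributes R = (1/r_i − 1/r_o)/(4πk):
R_brass shell = (1/0.235 − 1/0.244)/(4π×116) = 1.077×10^-4 K/W
R_evacuated perlite = (1/0.244 − 1/0.279)/(4π×0.00243) = 16.84 K/W
R_polyurethane foam = (1/0.279 − 1/0.389)/(4π×0.0246) = 3.279 K/W
R_total = 20.12 K/W
Q = ΔT/R_total = 181/20.12

Q ≈ 9 W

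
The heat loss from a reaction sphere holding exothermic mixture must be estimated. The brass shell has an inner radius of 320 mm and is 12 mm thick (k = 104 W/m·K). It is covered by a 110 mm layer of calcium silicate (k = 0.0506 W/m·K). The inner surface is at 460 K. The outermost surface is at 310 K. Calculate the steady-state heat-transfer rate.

Radial (spherical) resistances in series:
R_brass shell = (1/0.32 − 1/0.332)/(4π×104) = 8.643×10^-5 K/W
R_calcium silicate = (1/0.332 − 1/0.442)/(4π×0.0506) = 1.179 K/W
R_total = 1.179 K/W
Q = ΔT/R_total = 150/1.179

Q ≈ 127 W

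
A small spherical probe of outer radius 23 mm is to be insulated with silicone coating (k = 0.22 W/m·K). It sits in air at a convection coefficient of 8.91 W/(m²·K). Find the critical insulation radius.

For a sphere r_cr = 2k/h = 2×0.22/8.91
r_cr = 49.4 mm; since the bare radius (23 mm) is below r_cr, adding a thin layer of insulation will *increase* heat loss.

r_cr ≈ 49.4 mm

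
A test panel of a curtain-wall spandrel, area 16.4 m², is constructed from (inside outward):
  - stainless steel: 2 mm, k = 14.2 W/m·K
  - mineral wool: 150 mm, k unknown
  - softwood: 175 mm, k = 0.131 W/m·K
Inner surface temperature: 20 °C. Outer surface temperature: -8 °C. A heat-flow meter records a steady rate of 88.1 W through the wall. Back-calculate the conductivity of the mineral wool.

k ≈ 0.0387 W/(m·K)

Model the wall as resistances in series:
R_stainless steel = L/(kA) = 0.002/(14.2×16.4) = 8.588×10^-6 K/W
R_softwood = L/(kA) = 0.175/(0.131×16.4) = 0.08146 K/W
Sum of known resistances R_other = 0.08146 K/W
Total R = ΔT/Q = 28/88.1 = 0.3178 K/W
R_mineral wool = R_total − R_other = 0.2364 K/W
k = L/(R·A) = 0.15/(0.2364×16.4)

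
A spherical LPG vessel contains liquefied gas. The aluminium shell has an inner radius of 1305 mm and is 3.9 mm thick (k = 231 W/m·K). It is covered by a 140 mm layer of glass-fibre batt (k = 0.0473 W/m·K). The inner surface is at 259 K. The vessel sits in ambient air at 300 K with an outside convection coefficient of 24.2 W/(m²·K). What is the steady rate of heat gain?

Spherical conduction: R = (1/r_in − 1/r_out)/(4πk) per layer; series-sum.
R_aluminium shell = (1/1.305 − 1/1.3089)/(4π×231) = 7.865×10^-7 K/W
R_glass-fibre batt = (1/1.3089 − 1/1.4489)/(4π×0.0473) = 0.1242 K/W
R_outer film = 1/(h·4πr_o²) = 1/(24.2×4π×1.4489²) = 0.001566 K/W
R_total = 0.1258 K/W
Q = ΔT/R_total = 41/0.1258

Q ≈ 326 W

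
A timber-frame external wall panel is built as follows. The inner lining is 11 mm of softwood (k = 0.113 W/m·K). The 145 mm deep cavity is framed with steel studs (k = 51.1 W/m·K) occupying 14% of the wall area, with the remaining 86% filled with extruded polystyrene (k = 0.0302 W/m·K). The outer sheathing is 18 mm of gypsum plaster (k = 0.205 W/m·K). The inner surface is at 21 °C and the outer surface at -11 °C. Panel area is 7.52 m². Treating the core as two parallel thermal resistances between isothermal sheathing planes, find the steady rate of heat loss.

Sheathing layers in series; stud and cavity paths in parallel between them.
R_inner = 0.011/(0.113×7.52) = 0.01294 K/W
R_stud  = 0.145/(51.1×0.14×7.52) = 0.002695 K/W
R_cav   = 0.145/(0.0302×0.86×7.52) = 0.7424 K/W
1/R_core = 1/R_stud + 1/R_cav → R_core = 0.002686 K/W
R_outer = 0.018/(0.205×7.52) = 0.01168 K/W
R_total = 0.02731 K/W
Q = ΔT/R_total = 32/0.02731

Q ≈ 1170 W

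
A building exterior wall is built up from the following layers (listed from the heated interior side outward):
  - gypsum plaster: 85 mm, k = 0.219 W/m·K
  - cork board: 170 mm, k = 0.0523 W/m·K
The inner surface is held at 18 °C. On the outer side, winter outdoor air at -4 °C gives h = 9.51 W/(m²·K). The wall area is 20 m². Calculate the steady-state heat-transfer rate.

Model the wall as resistances in series:
R_gypsum plaster = L/(kA) = 0.085/(0.219×20) = 0.01941 K/W
R_cork board = L/(kA) = 0.17/(0.0523×20) = 0.1625 K/W
R_outer film = 1/(h_o·A) = 1/(9.51×20) = 0.005258 K/W
R_total = 0.1872 K/W
Q = ΔT / R_total = 22 / 0.1872

Q ≈ 118 W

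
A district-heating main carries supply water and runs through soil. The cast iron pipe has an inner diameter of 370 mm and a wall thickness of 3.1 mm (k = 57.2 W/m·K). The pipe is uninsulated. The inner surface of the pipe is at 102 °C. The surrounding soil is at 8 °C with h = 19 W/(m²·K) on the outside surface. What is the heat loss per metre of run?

Per-layer cylindrical resistances, series-summed:
R_cast iron pipe wall = ln(188.1/185)/(2π×57.2×1) = 4.624×10^-5 K/W
R_outer film = 1/(h_o·2πr_oL) = 1/(19×2π×0.1881×1) = 0.04453 K/W
R_total = 0.04458 K/W
Q = ΔT/R_total = 94/0.04458

q′ ≈ 2110 W/m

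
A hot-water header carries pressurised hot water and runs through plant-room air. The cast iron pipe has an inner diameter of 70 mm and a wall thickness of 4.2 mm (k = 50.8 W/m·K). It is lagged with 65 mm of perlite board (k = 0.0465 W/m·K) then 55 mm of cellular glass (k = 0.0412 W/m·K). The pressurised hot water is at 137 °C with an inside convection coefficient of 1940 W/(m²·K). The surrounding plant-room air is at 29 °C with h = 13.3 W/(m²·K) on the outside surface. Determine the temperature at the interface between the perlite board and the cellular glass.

T ≈ 65.5 °C

For a radial system each layer contributes R = ln(r_out/r_in)/(2πkL); films add R = 1/(hA).
R_inner film = 1/(h_i·2πr₁L) = 1/(1940×2π×0.035×1) = 0.002344 K/W
R_cast iron pipe wall = ln(39.2/35)/(2π×50.8×1) = 3.551×10^-4 K/W
R_perlite board = ln(104.2/39.2)/(2π×0.0465×1) = 3.346 K/W
R_cellular glass = ln(159.2/104.2)/(2π×0.0412×1) = 1.637 K/W
R_outer film = 1/(h_o·2πr_oL) = 1/(13.3×2π×0.1592×1) = 0.07517 K/W
R_total = 5.061 K/W
Q = ΔT/R_total = 108/5.061
Q = 21.3 W/m
T_interface = T_inner − Q·ΣR(inner→interface) = 137 − 21.3×3.349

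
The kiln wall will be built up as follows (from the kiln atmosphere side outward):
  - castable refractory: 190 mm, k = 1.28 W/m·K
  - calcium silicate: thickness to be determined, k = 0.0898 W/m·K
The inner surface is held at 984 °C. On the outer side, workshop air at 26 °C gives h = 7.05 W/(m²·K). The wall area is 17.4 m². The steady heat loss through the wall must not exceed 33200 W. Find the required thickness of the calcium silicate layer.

L ≈ 19 mm

Model the wall as resistances in series:
R_castable refractory = L/(kA) = 0.19/(1.28×17.4) = 0.008531 K/W
R_outer film = 1/(h_o·A) = 1/(7.05×17.4) = 0.008152 K/W
Sum of the known resistances R_other = 0.01668 K/W
Required total resistance R_tot = ΔT/Q_allow = 958/33200 = 0.02886 K/W
R_calcium silicate = R_tot − R_other = 0.01217 K/W
L = R·k·A = 0.01217×0.0898×17.4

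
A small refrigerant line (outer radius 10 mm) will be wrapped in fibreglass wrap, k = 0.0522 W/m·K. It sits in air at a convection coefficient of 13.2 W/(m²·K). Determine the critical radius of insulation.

r_cr ≈ 3.95 mm

For a cylinder r_cr = k/h = 0.0522/13.2
r_cr = 3.95 mm; since the bare radius (10 mm) is above r_cr, any added insulation will reduce heat loss.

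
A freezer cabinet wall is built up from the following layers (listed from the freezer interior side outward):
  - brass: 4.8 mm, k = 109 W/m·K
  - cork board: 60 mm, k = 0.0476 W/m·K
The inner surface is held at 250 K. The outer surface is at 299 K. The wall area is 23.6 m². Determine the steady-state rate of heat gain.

Q ≈ 917 W

Using the resistance-network approach (series):
R_brass = L/(kA) = 0.0048/(109×23.6) = 1.866×10^-6 K/W
R_cork board = L/(kA) = 0.06/(0.0476×23.6) = 0.05341 K/W
R_total = 0.05341 K/W
Q = ΔT / R_total = 49 / 0.05341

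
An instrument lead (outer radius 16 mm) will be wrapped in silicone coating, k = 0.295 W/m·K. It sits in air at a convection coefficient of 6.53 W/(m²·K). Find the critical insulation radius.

r_cr ≈ 45.2 mm

For a cylinder r_cr = k/h = 0.295/6.53
r_cr = 45.2 mm; since the bare radius (16 mm) is below r_cr, adding a thin layer of insulation will *increase* heat loss.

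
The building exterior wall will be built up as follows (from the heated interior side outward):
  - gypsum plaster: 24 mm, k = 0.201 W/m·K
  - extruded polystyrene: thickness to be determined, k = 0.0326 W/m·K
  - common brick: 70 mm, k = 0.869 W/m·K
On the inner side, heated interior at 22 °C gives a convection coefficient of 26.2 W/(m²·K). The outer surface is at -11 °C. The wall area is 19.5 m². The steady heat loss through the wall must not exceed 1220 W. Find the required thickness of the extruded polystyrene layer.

L ≈ 9.43 mm

Series thermal resistances:
R_inner film = 1/(h_i·A) = 1/(26.2×19.5) = 0.001957 K/W
R_gypsum plaster = L/(kA) = 0.024/(0.201×19.5) = 0.006123 K/W
R_common brick = L/(kA) = 0.07/(0.869×19.5) = 0.004131 K/W
Sum of the known resistances R_other = 0.01221 K/W
Required total resistance R_tot = ΔT/Q_allow = 33/1220 = 0.02705 K/W
R_extruded polystyrene = R_tot − R_other = 0.01484 K/W
L = R·k·A = 0.01484×0.0326×19.5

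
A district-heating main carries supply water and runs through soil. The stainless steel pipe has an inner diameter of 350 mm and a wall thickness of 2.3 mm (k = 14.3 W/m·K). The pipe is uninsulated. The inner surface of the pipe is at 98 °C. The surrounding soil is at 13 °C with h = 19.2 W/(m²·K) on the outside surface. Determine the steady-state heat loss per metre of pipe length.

q′ ≈ 1810 W/m

Per-layer cylindrical resistances, series-summed:
R_stainless steel pipe wall = ln(177.3/175)/(2π×14.3×1) = 1.453×10^-4 K/W
R_outer film = 1/(h_o·2πr_oL) = 1/(19.2×2π×0.1773×1) = 0.04675 K/W
R_total = 0.0469 K/W
Q = ΔT/R_total = 85/0.0469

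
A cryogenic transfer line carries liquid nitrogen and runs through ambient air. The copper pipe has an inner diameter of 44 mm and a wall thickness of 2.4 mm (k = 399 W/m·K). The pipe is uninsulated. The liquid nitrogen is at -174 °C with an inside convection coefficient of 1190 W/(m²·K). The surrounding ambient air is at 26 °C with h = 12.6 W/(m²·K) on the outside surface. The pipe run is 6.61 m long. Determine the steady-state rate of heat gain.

Per-layer cylindrical resistances, series-summed:
R_inner film = 1/(h_i·2πr₁L) = 1/(1190×2π×0.022×6.61) = 9.197×10^-4 K/W
R_copper pipe wall = ln(24.4/22)/(2π×399×6.61) = 6.248×10^-6 K/W
R_outer film = 1/(h_o·2πr_oL) = 1/(12.6×2π×0.0244×6.61) = 0.07832 K/W
R_total = 0.07924 K/W
Q = ΔT/R_total = 200/0.07924

Q ≈ 2520 W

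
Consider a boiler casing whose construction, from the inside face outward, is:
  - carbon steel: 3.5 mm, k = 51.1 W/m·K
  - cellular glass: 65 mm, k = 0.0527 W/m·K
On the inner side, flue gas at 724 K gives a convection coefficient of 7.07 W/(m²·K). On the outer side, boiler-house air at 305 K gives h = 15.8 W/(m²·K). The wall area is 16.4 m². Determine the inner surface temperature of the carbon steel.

Treating each layer as a thermal resistance in series:
R_inner film = 1/(h_i·A) = 1/(7.07×16.4) = 0.008625 K/W
R_carbon steel = L/(kA) = 0.0035/(51.1×16.4) = 4.176×10^-6 K/W
R_cellular glass = L/(kA) = 0.065/(0.0527×16.4) = 0.07521 K/W
R_outer film = 1/(h_o·A) = 1/(15.8×16.4) = 0.003859 K/W
R_total = 0.0877 K/W;  Q = ΔT/R_total = 419/0.0877 = 4778 W
T_interface = T_inner − Q·ΣR(inner→interface) = 724 − 4780×0.008625

T ≈ 683 K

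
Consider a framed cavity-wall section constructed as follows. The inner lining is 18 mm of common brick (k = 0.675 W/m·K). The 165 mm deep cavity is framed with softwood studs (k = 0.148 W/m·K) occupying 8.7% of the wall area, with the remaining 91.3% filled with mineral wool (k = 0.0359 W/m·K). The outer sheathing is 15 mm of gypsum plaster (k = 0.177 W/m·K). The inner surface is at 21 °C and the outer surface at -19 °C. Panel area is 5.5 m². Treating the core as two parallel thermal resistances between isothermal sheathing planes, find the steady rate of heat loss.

Sheathing layers in series; stud and cavity paths in parallel between them.
R_inner = 0.018/(0.675×5.5) = 0.004848 K/W
R_stud  = 0.165/(0.148×0.087×5.5) = 2.33 K/W
R_cav   = 0.165/(0.0359×0.913×5.5) = 0.9153 K/W
1/R_core = 1/R_stud + 1/R_cav → R_core = 0.6571 K/W
R_outer = 0.015/(0.177×5.5) = 0.01541 K/W
R_total = 0.6774 K/W
Q = ΔT/R_total = 40/0.6774

Q ≈ 59 W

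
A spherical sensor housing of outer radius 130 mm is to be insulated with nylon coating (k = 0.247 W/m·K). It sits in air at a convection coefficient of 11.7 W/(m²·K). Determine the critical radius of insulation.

For a sphere r_cr = 2k/h = 2×0.247/11.7
r_cr = 42.2 mm; since the bare radius (130 mm) is above r_cr, any added insulation will reduce heat loss.

r_cr ≈ 42.2 mm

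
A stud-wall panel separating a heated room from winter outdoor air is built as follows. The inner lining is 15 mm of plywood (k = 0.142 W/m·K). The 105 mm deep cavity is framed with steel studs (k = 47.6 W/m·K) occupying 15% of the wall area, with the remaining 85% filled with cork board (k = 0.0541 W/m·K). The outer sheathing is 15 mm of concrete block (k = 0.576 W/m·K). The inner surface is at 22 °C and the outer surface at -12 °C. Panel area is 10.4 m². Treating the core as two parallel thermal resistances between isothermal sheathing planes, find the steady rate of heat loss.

Q ≈ 2420 W

Sheathing layers in series; stud and cavity paths in parallel between them.
R_inner = 0.015/(0.142×10.4) = 0.01016 K/W
R_stud  = 0.105/(47.6×0.15×10.4) = 0.001414 K/W
R_cav   = 0.105/(0.0541×0.85×10.4) = 0.2196 K/W
1/R_core = 1/R_stud + 1/R_cav → R_core = 0.001405 K/W
R_outer = 0.015/(0.576×10.4) = 0.002504 K/W
R_total = 0.01407 K/W
Q = ΔT/R_total = 34/0.01407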